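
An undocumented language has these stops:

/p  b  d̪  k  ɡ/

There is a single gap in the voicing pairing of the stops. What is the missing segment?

bilabial: voiceless /p/, voiced /b/.
dental: voiceless —, voiced /d̪/.
velar: voiceless /k/, voiced /ɡ/.
The dental row has no voiceless member, so the gap is the voiceless dental stop /t̪/.

/t̪/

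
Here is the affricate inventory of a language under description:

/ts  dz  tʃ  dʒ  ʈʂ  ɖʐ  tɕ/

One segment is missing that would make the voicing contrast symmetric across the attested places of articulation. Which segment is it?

Voiceless: /ts/ (alveolar), /tʃ/ (postalveolar), /ʈʂ/ (retroflex), /tɕ/ (alveolo-palatal).
Voiced: /dz/ (alveolar), /dʒ/ (postalveolar), /ɖʐ/ (retroflex).
The alveolo-palatal row has no voiced member, so the gap is the voiced alveolo-palatal affricate /dʑ/.

/dʑ/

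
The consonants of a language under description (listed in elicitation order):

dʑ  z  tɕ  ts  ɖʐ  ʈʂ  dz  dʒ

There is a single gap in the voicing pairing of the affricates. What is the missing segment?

alveolar: voiceless /ts/, voiced /dz/.
postalveolar: voiceless —, voiced /dʒ/.
retroflex: voiceless /ʈʂ/, voiced /ɖʐ/.
alveolo-palatal: voiceless /tɕ/, voiced /dʑ/.
The postalveolar row has no voiceless member, so the gap is the voiceless postalveolar affricate /tʃ/.

/tʃ/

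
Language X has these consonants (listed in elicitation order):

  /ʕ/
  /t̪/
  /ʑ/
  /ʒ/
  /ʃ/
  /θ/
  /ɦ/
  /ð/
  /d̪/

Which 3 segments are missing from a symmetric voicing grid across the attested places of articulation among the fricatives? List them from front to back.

dental: voiceless /θ/, voiced /ð/.
postalveolar: voiceless /ʃ/, voiced /ʒ/.
alveolo-palatal: voiceless —, voiced /ʑ/.
pharyngeal: voiceless —, voiced /ʕ/.
glottal: voiceless —, voiced /ɦ/.
Gaps, from front to back: alveolo-palatal lacks voiceless (/ɕ/); pharyngeal lacks voiceless (/ħ/); glottal lacks voiceless (/h/).

/ɕ/, /ħ/, /h/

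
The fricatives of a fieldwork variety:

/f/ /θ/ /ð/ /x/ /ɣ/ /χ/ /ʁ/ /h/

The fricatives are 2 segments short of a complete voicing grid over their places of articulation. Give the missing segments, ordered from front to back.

/v/, /ɦ/

place of articulation  voiceless  voiced  
labiodental       f         —       
dental            θ         ð       
velar             x         ɣ       
uvular            χ         ʁ       
glottal           h         —       
Gaps, from front to back: labiodental lacks voiced (/v/); glottal lacks voiced (/ɦ/).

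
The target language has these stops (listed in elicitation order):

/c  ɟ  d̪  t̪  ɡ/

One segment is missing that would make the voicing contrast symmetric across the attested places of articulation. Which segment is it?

/k/

Voiceless: /t̪/ (dental), /c/ (palatal).
Voiced: /d̪/ (dental), /ɟ/ (palatal), /ɡ/ (velar).
The velar row has no voiceless member, so the gap is the voiceless velar stop /k/.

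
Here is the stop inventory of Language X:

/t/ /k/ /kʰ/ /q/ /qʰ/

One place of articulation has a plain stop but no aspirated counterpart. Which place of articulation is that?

Plain: /t/ (alveolar), /k/ (velar), /q/ (uvular).
Aspirated: /kʰ/ (velar), /qʰ/ (uvular).
Every place of articulation has an aspirated member except alveolar, where /tʰ/ would be expected.

alveolar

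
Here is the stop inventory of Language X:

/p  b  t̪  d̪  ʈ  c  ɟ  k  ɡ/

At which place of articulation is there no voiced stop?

retroflex

place of articulation  voiceless  voiced  
bilabial          p         b       
dental            t̪        d̪      
retroflex         ʈ         —       
palatal           c         ɟ       
velar             k         ɡ       
Every place of articulation has a voiced member except retroflex, where /ɖ/ would be expected.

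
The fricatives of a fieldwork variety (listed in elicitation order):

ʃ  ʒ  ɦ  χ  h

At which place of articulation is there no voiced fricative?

uvular

Voiceless: /ʃ/ (postalveolar), /χ/ (uvular), /h/ (glottal).
Voiced: /ʒ/ (postalveolar), /ɦ/ (glottal).
Every place of articulation has a voiced member except uvular, where /ʁ/ would be expected.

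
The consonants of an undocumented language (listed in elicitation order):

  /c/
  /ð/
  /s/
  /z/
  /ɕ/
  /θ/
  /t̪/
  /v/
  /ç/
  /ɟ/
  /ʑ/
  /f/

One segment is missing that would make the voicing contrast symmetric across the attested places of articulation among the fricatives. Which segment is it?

Voiceless: /f/ (labiodental), /θ/ (dental), /s/ (alveolar), /ɕ/ (alveolo-palatal), /ç/ (palatal).
Voiced: /v/ (labiodental), /ð/ (dental), /z/ (alveolar), /ʑ/ (alveolo-palatal).
The palatal row has no voiced member, so the gap is the voiced palatal fricative /ʝ/.

/ʝ/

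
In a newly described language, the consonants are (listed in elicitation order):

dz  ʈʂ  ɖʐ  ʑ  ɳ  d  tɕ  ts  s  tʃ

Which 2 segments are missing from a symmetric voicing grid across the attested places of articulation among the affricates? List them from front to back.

Voiceless: /ts/ (alveolar), /tʃ/ (postalveolar), /ʈʂ/ (retroflex), /tɕ/ (alveolo-palatal).
Voiced: /dz/ (alveolar), /ɖʐ/ (retroflex).
Gaps, from front to back: postalveolar lacks voiced (/dʒ/); alveolo-palatal lacks voiced (/dʑ/).

/dʒ/, /dʑ/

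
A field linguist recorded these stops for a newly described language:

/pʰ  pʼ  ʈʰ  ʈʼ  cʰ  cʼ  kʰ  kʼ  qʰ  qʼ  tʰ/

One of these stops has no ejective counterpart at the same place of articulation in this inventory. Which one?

/tʰ/

Bilabial: /pʰ/ ~ /pʼ/
Retroflex: /ʈʰ/ ~ /ʈʼ/
Palatal: /cʰ/ ~ /cʼ/
Velar: /kʰ/ ~ /kʼ/
Uvular: /qʰ/ ~ /qʼ/
Alveolar: only /tʰ/ (aspirated); no ejective partner.
So /tʰ/ is the unpaired segment.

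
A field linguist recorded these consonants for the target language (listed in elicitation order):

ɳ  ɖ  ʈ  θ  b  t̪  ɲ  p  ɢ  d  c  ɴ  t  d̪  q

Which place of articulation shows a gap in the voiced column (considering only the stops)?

palatal

bilabial: voiceless /p/, voiced /b/.
dental: voiceless /t̪/, voiced /d̪/.
alveolar: voiceless /t/, voiced /d/.
retroflex: voiceless /ʈ/, voiced /ɖ/.
palatal: voiceless /c/, voiced —.
uvular: voiceless /q/, voiced /ɢ/.
Every place of articulation has a voiced member except palatal, where /ɟ/ would be expected.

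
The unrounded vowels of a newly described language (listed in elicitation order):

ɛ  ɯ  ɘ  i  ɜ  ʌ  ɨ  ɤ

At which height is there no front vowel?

Front: /i/ (high), /ɛ/ (low-mid).
Central: /ɨ/ (high), /ɘ/ (high-mid), /ɜ/ (low-mid).
Back: /ɯ/ (high), /ɤ/ (high-mid), /ʌ/ (low-mid).
Every height has a front member except high-mid, where /e/ would be expected.

high-mid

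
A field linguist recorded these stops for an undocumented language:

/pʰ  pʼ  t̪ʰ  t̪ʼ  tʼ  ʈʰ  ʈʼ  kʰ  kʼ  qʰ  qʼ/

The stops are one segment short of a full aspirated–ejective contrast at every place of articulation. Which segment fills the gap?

/tʰ/

place of articulation  aspirated  ejective
bilabial          pʰ        pʼ      
dental            t̪ʰ       t̪ʼ     
alveolar          —         tʼ      
retroflex         ʈʰ        ʈʼ      
velar             kʰ        kʼ      
uvular            qʰ        qʼ      
The alveolar row has no aspirated member, so the gap is the aspirated alveolar stop /tʰ/.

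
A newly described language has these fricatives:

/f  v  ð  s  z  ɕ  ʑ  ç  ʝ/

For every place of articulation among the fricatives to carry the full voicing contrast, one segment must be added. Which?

Voiceless: /f/ (labiodental), /s/ (alveolar), /ɕ/ (alveolo-palatal), /ç/ (palatal).
Voiced: /v/ (labiodental), /ð/ (dental), /z/ (alveolar), /ʑ/ (alveolo-palatal), /ʝ/ (palatal).
The dental row has no voiceless member, so the gap is the voiceless dental fricative /θ/.

/θ/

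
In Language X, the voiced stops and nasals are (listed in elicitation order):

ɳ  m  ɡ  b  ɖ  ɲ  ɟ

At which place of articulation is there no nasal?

velar

bilabial: oral stop /b/, nasal /m/.
retroflex: oral stop /ɖ/, nasal /ɳ/.
palatal: oral stop /ɟ/, nasal /ɲ/.
velar: oral stop /ɡ/, nasal —.
Every place of articulation has a nasal member except velar, where /ŋ/ would be expected.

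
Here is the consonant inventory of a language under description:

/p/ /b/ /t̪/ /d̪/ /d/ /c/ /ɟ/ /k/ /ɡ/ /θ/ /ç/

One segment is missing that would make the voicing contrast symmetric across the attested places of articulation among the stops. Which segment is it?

/t/

place of articulation  voiceless  voiced  
bilabial          p         b       
dental            t̪        d̪      
alveolar          —         d       
palatal           c         ɟ       
velar             k         ɡ       
The alveolar row has no voiceless member, so the gap is the voiceless alveolar stop /t/.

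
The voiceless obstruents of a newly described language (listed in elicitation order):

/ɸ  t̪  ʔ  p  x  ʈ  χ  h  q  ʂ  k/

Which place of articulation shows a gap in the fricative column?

dental

Stop: /p/ (bilabial), /t̪/ (dental), /ʈ/ (retroflex), /k/ (velar), /q/ (uvular), /ʔ/ (glottal).
Fricative: /ɸ/ (bilabial), /ʂ/ (retroflex), /x/ (velar), /χ/ (uvular), /h/ (glottal).
Every place of articulation has a fricative member except dental, where /θ/ would be expected.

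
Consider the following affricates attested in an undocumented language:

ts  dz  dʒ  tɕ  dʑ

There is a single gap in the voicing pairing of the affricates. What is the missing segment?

/tʃ/

Voiceless: /ts/ (alveolar), /tɕ/ (alveolo-palatal).
Voiced: /dz/ (alveolar), /dʒ/ (postalveolar), /dʑ/ (alveolo-palatal).
The postalveolar row has no voiceless member, so the gap is the voiceless postalveolar affricate /tʃ/.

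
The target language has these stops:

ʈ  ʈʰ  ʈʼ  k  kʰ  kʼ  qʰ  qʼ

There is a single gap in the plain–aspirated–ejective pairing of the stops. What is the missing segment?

place of articulation  plain     aspirated  ejective
retroflex         ʈ         ʈʰ        ʈʼ      
velar             k         kʰ        kʼ      
uvular            —         qʰ        qʼ      
The uvular row has no plain member, so the gap is the plain uvular stop /q/.

/q/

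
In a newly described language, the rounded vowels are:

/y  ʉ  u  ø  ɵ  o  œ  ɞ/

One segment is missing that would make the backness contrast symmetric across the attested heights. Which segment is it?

height            front     central   back    
high              y         ʉ         u       
high-mid          ø         ɵ         o       
low-mid           œ         ɞ         —       
The low-mid row has no back member, so the gap is the low-mid back rounded vowel /ɔ/.

/ɔ/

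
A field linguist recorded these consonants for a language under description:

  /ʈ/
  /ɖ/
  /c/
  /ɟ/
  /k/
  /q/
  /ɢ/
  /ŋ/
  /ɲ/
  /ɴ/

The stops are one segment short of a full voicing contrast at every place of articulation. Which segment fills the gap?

Voiceless: /ʈ/ (retroflex), /c/ (palatal), /k/ (velar), /q/ (uvular).
Voiced: /ɖ/ (retroflex), /ɟ/ (palatal), /ɢ/ (uvular).
The velar row has no voiced member, so the gap is the voiced velar stop /ɡ/.

/ɡ/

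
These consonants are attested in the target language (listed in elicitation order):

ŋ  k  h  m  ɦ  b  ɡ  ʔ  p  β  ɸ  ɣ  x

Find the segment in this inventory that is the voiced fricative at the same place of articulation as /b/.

/β/

/b/ is a voiced bilabial stop.
The voiced fricative at the same place is a voiced bilabial fricative — in this inventory, /β/.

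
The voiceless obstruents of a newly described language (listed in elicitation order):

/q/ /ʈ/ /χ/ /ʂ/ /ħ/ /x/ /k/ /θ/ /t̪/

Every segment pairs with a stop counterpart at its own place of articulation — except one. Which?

Dental: /t̪/ ~ /θ/
Retroflex: /ʈ/ ~ /ʂ/
Velar: /k/ ~ /x/
Uvular: /q/ ~ /χ/
Pharyngeal: only /ħ/ (fricative); no stop partner.
So /ħ/ is the unpaired segment.

/ħ/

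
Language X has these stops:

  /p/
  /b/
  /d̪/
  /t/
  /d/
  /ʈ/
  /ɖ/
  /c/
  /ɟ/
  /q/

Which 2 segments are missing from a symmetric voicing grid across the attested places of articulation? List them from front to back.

/t̪/, /ɢ/

Voiceless: /p/ (bilabial), /t/ (alveolar), /ʈ/ (retroflex), /c/ (palatal), /q/ (uvular).
Voiced: /b/ (bilabial), /d̪/ (dental), /d/ (alveolar), /ɖ/ (retroflex), /ɟ/ (palatal).
Gaps, from front to back: dental lacks voiceless (/t̪/); uvular lacks voiced (/ɢ/).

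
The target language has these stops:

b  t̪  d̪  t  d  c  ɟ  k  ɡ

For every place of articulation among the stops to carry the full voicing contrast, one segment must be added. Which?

Voiceless: /t̪/ (dental), /t/ (alveolar), /c/ (palatal), /k/ (velar).
Voiced: /b/ (bilabial), /d̪/ (dental), /d/ (alveolar), /ɟ/ (palatal), /ɡ/ (velar).
The bilabial row has no voiceless member, so the gap is the voiceless bilabial stop /p/.

/p/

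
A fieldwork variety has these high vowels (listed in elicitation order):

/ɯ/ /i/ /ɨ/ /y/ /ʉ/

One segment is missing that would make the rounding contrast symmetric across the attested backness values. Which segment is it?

/u/

Unrounded: /i/ (front), /ɨ/ (central), /ɯ/ (back).
Rounded: /y/ (front), /ʉ/ (central).
The back row has no rounded member, so the gap is the back rounded vowel /u/.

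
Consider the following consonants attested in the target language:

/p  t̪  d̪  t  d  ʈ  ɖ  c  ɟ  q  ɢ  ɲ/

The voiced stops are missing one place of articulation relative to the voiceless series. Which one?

bilabial: voiceless /p/, voiced —.
dental: voiceless /t̪/, voiced /d̪/.
alveolar: voiceless /t/, voiced /d/.
retroflex: voiceless /ʈ/, voiced /ɖ/.
palatal: voiceless /c/, voiced /ɟ/.
uvular: voiceless /q/, voiced /ɢ/.
Every place of articulation has a voiced member except bilabial, where /b/ would be expected.

bilabial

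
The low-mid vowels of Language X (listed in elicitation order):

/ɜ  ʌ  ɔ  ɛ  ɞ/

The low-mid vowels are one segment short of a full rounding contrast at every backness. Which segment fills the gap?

backness          unrounded  rounded 
front             ɛ         —       
central           ɜ         ɞ       
back              ʌ         ɔ       
The front row has no rounded member, so the gap is the front rounded vowel /œ/.

/œ/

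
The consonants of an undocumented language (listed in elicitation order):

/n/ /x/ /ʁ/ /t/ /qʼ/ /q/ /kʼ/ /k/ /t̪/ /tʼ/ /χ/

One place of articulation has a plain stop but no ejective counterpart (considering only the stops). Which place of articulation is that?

place of articulation  plain     ejective
dental            t̪        —       
alveolar          t         tʼ      
velar             k         kʼ      
uvular            q         qʼ      
Every place of articulation has an ejective member except dental, where /t̪ʼ/ would be expected.

dental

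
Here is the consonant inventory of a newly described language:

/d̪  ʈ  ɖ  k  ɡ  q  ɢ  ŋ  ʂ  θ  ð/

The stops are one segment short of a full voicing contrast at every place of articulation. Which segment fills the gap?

/t̪/

Voiceless: /ʈ/ (retroflex), /k/ (velar), /q/ (uvular).
Voiced: /d̪/ (dental), /ɖ/ (retroflex), /ɡ/ (velar), /ɢ/ (uvular).
The dental row has no voiceless member, so the gap is the voiceless dental stop /t̪/.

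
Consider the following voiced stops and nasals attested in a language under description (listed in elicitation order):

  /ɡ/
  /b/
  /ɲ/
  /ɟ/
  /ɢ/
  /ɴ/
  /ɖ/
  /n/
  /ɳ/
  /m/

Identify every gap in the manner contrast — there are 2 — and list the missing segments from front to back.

/d/, /ŋ/

Oral stop: /b/ (bilabial), /ɖ/ (retroflex), /ɟ/ (palatal), /ɡ/ (velar), /ɢ/ (uvular).
Nasal: /m/ (bilabial), /n/ (alveolar), /ɳ/ (retroflex), /ɲ/ (palatal), /ɴ/ (uvular).
Gaps, from front to back: alveolar lacks oral stop (/d/); velar lacks nasal (/ŋ/).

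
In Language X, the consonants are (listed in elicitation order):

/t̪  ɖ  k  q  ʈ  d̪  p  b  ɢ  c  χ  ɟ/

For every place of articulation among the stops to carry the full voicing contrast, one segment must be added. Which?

/ɡ/

bilabial: voiceless /p/, voiced /b/.
dental: voiceless /t̪/, voiced /d̪/.
retroflex: voiceless /ʈ/, voiced /ɖ/.
palatal: voiceless /c/, voiced /ɟ/.
velar: voiceless /k/, voiced —.
uvular: voiceless /q/, voiced /ɢ/.
The velar row has no voiced member, so the gap is the voiced velar stop /ɡ/.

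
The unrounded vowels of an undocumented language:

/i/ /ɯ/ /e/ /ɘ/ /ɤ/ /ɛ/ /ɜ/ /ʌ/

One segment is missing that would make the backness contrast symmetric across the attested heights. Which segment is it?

/ɨ/

height            front     central   back    
high              i         —         ɯ       
high-mid          e         ɘ         ɤ       
low-mid           ɛ         ɜ         ʌ       
The high row has no central member, so the gap is the high central unrounded vowel /ɨ/.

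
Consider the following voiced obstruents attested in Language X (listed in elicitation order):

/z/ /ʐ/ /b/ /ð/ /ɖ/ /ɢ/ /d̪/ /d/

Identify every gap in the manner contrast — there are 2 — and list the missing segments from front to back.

bilabial: stop /b/, fricative —.
dental: stop /d̪/, fricative /ð/.
alveolar: stop /d/, fricative /z/.
retroflex: stop /ɖ/, fricative /ʐ/.
uvular: stop /ɢ/, fricative —.
Gaps, from front to back: bilabial lacks fricative (/β/); uvular lacks fricative (/ʁ/).

/β/, /ʁ/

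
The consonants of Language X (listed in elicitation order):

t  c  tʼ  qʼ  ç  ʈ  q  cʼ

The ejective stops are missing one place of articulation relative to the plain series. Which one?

Plain: /t/ (alveolar), /ʈ/ (retroflex), /c/ (palatal), /q/ (uvular).
Ejective: /tʼ/ (alveolar), /cʼ/ (palatal), /qʼ/ (uvular).
Every place of articulation has an ejective member except retroflex, where /ʈʼ/ would be expected.

retroflex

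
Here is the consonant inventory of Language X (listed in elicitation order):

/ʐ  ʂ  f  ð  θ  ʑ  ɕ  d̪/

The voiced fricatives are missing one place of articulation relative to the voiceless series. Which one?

labiodental

place of articulation  voiceless  voiced  
labiodental       f         —       
dental            θ         ð       
retroflex         ʂ         ʐ       
alveolo-palatal   ɕ         ʑ       
Every place of articulation has a voiced member except labiodental, where /v/ would be expected.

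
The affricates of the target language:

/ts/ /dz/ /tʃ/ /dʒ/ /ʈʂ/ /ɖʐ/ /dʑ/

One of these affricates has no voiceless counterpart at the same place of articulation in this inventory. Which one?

/dʑ/

Alveolar: /ts/ ~ /dz/
Postalveolar: /tʃ/ ~ /dʒ/
Retroflex: /ʈʂ/ ~ /ɖʐ/
Alveolo-palatal: only /dʑ/ (voiced); no voiceless partner.
So /dʑ/ is the unpaired segment.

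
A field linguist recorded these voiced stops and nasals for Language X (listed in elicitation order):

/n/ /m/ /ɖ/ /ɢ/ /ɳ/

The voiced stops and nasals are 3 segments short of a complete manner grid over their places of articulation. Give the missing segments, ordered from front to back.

place of articulation  oral stop  nasal   
bilabial          —         m       
alveolar          —         n       
retroflex         ɖ         ɳ       
uvular            ɢ         —       
Gaps, from front to back: bilabial lacks oral stop (/b/); alveolar lacks oral stop (/d/); uvular lacks nasal (/ɴ/).

/b/, /d/, /ɴ/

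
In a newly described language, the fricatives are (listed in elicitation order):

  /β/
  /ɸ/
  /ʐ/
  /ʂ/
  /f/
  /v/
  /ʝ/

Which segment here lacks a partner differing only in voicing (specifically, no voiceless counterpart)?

/ʝ/

Bilabial: /ɸ/ ~ /β/
Labiodental: /f/ ~ /v/
Retroflex: /ʂ/ ~ /ʐ/
Palatal: only /ʝ/ (voiced); no voiceless partner.
So /ʝ/ is the unpaired segment.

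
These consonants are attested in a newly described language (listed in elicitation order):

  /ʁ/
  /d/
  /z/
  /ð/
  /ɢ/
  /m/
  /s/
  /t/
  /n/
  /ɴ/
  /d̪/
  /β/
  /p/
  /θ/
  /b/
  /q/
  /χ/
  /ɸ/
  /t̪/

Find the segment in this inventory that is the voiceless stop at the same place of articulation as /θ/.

/θ/ is a voiceless dental fricative.
The voiceless stop at the same place is a voiceless dental stop — in this inventory, /t̪/.

/t̪/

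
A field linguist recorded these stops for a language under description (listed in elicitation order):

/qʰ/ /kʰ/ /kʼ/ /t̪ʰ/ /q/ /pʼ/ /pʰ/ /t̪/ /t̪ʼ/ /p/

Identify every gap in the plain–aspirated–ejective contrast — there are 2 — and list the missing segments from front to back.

/k/, /qʼ/

bilabial: plain /p/, aspirated /pʰ/, ejective /pʼ/.
dental: plain /t̪/, aspirated /t̪ʰ/, ejective /t̪ʼ/.
velar: plain —, aspirated /kʰ/, ejective /kʼ/.
uvular: plain /q/, aspirated /qʰ/, ejective —.
Gaps, from front to back: velar lacks plain (/k/); uvular lacks ejective (/qʼ/).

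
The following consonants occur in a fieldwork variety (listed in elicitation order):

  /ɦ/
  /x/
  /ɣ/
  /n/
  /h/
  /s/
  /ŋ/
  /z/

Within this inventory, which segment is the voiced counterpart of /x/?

/ɣ/

/x/ is a voiceless velar fricative.
The voiced counterpart is a voiced velar fricative — in this inventory, /ɣ/.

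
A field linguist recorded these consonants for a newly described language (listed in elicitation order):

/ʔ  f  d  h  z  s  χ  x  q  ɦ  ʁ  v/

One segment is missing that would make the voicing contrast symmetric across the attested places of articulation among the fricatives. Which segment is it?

/ɣ/

labiodental: voiceless /f/, voiced /v/.
alveolar: voiceless /s/, voiced /z/.
velar: voiceless /x/, voiced —.
uvular: voiceless /χ/, voiced /ʁ/.
glottal: voiceless /h/, voiced /ɦ/.
The velar row has no voiced member, so the gap is the voiced velar fricative /ɣ/.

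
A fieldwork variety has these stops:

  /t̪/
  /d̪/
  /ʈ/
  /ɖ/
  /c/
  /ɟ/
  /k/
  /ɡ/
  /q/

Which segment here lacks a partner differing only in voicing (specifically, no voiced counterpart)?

/q/

Dental: /t̪/ ~ /d̪/
Retroflex: /ʈ/ ~ /ɖ/
Palatal: /c/ ~ /ɟ/
Velar: /k/ ~ /ɡ/
Uvular: only /q/ (voiceless); no voiced partner.
So /q/ is the unpaired segment.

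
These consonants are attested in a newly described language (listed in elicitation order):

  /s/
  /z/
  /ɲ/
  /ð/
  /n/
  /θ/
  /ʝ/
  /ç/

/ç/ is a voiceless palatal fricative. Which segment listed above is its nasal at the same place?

/ɲ/

The nasal at the same place is a palatal nasal — in this inventory, /ɲ/.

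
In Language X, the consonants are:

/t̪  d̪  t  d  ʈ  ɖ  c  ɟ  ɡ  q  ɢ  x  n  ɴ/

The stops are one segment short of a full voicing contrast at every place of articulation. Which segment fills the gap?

place of articulation  voiceless  voiced  
dental            t̪        d̪      
alveolar          t         d       
retroflex         ʈ         ɖ       
palatal           c         ɟ       
velar             —         ɡ       
uvular            q         ɢ       
The velar row has no voiceless member, so the gap is the voiceless velar stop /k/.

/k/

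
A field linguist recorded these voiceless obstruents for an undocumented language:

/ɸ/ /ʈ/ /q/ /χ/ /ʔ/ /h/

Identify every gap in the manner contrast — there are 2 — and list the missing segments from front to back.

/p/, /ʂ/

Stop: /ʈ/ (retroflex), /q/ (uvular), /ʔ/ (glottal).
Fricative: /ɸ/ (bilabial), /χ/ (uvular), /h/ (glottal).
Gaps, from front to back: bilabial lacks stop (/p/); retroflex lacks fricative (/ʂ/).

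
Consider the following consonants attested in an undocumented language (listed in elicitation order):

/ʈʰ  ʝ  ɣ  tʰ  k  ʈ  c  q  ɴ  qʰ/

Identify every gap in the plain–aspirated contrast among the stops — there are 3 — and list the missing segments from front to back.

/t/, /cʰ/, /kʰ/

alveolar: plain —, aspirated /tʰ/.
retroflex: plain /ʈ/, aspirated /ʈʰ/.
palatal: plain /c/, aspirated —.
velar: plain /k/, aspirated —.
uvular: plain /q/, aspirated /qʰ/.
Gaps, from front to back: alveolar lacks plain (/t/); palatal lacks aspirated (/cʰ/); velar lacks aspirated (/kʰ/).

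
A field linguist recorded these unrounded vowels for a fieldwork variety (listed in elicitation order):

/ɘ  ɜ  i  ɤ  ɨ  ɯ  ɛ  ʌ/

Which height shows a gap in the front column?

high: front /i/, central /ɨ/, back /ɯ/.
high-mid: front —, central /ɘ/, back /ɤ/.
low-mid: front /ɛ/, central /ɜ/, back /ʌ/.
Every height has a front member except high-mid, where /e/ would be expected.

high-mid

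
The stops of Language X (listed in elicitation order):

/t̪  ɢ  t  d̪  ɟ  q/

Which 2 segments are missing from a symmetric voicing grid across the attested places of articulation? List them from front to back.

Voiceless: /t̪/ (dental), /t/ (alveolar), /q/ (uvular).
Voiced: /d̪/ (dental), /ɟ/ (palatal), /ɢ/ (uvular).
Gaps, from front to back: alveolar lacks voiced (/d/); palatal lacks voiceless (/c/).

/d/, /c/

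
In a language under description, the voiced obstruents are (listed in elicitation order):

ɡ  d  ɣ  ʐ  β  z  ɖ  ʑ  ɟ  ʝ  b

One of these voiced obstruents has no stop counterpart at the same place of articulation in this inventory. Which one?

/ʑ/

Bilabial: /b/ ~ /β/
Alveolar: /d/ ~ /z/
Retroflex: /ɖ/ ~ /ʐ/
Palatal: /ɟ/ ~ /ʝ/
Velar: /ɡ/ ~ /ɣ/
Alveolo-palatal: only /ʑ/ (fricative); no stop partner.
So /ʑ/ is the unpaired segment.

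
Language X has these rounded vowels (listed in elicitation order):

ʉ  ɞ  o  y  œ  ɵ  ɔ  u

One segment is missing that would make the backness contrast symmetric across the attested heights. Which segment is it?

/ø/

high: front /y/, central /ʉ/, back /u/.
high-mid: front —, central /ɵ/, back /o/.
low-mid: front /œ/, central /ɞ/, back /ɔ/.
The high-mid row has no front member, so the gap is the high-mid front rounded vowel /ø/.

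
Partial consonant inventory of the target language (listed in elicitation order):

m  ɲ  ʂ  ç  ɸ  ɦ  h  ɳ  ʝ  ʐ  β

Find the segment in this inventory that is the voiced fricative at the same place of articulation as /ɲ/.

/ʝ/

/ɲ/ is a palatal nasal.
The voiced fricative at the same place is a voiced palatal fricative — in this inventory, /ʝ/.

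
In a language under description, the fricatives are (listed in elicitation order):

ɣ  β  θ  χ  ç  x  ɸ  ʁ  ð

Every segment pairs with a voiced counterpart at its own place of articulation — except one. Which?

Bilabial: /ɸ/ ~ /β/
Dental: /θ/ ~ /ð/
Velar: /x/ ~ /ɣ/
Uvular: /χ/ ~ /ʁ/
Palatal: only /ç/ (voiceless); no voiced partner.
So /ç/ is the unpaired segment.

/ç/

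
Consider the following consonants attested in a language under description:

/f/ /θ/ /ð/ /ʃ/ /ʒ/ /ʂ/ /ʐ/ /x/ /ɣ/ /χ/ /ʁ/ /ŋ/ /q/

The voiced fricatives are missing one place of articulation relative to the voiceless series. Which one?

labiodental

place of articulation  voiceless  voiced  
labiodental       f         —       
dental            θ         ð       
postalveolar      ʃ         ʒ       
retroflex         ʂ         ʐ       
velar             x         ɣ       
uvular            χ         ʁ       
Every place of articulation has a voiced member except labiodental, where /v/ would be expected.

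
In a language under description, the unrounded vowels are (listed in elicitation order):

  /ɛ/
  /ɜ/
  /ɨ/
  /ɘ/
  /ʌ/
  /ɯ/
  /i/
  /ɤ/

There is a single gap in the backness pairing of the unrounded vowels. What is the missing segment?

height            front     central   back    
high              i         ɨ         ɯ       
high-mid          —         ɘ         ɤ       
low-mid           ɛ         ɜ         ʌ       
The high-mid row has no front member, so the gap is the high-mid front unrounded vowel /e/.

/e/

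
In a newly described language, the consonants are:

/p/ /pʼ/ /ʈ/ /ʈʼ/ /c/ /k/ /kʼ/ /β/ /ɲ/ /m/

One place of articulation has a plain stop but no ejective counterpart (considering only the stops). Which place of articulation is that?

bilabial: plain /p/, ejective /pʼ/.
retroflex: plain /ʈ/, ejective /ʈʼ/.
palatal: plain /c/, ejective —.
velar: plain /k/, ejective /kʼ/.
Every place of articulation has an ejective member except palatal, where /cʼ/ would be expected.

palatal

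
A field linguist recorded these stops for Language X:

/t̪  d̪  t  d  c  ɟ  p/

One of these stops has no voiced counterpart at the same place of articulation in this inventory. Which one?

/p/

Dental: /t̪/ ~ /d̪/
Alveolar: /t/ ~ /d/
Palatal: /c/ ~ /ɟ/
Bilabial: only /p/ (voiceless); no voiced partner.
So /p/ is the unpaired segment.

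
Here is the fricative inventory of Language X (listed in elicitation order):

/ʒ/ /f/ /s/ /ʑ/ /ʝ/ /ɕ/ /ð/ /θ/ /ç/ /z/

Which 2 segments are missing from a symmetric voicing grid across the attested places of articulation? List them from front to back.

/v/, /ʃ/

labiodental: voiceless /f/, voiced —.
dental: voiceless /θ/, voiced /ð/.
alveolar: voiceless /s/, voiced /z/.
postalveolar: voiceless —, voiced /ʒ/.
alveolo-palatal: voiceless /ɕ/, voiced /ʑ/.
palatal: voiceless /ç/, voiced /ʝ/.
Gaps, from front to back: labiodental lacks voiced (/v/); postalveolar lacks voiceless (/ʃ/).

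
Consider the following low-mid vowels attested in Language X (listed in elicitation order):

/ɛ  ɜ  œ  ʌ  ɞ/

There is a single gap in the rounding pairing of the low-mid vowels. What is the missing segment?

/ɔ/

backness          unrounded  rounded 
front             ɛ         œ       
central           ɜ         ɞ       
back              ʌ         —       
The back row has no rounded member, so the gap is the back rounded vowel /ɔ/.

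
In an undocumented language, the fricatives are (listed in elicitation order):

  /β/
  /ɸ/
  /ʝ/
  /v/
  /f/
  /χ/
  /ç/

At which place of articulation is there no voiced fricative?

uvular

place of articulation  voiceless  voiced  
bilabial          ɸ         β       
labiodental       f         v       
palatal           ç         ʝ       
uvular            χ         —       
Every place of articulation has a voiced member except uvular, where /ʁ/ would be expected.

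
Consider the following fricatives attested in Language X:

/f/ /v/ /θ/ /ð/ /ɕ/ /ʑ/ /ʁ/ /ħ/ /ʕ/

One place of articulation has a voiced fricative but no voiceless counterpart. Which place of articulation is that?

uvular

place of articulation  voiceless  voiced  
labiodental       f         v       
dental            θ         ð       
alveolo-palatal   ɕ         ʑ       
uvular            —         ʁ       
pharyngeal        ħ         ʕ       
Every place of articulation has a voiceless member except uvular, where /χ/ would be expected.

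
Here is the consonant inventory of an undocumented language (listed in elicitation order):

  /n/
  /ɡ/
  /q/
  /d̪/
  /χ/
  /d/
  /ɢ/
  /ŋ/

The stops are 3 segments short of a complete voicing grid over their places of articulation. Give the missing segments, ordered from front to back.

Voiceless: /q/ (uvular).
Voiced: /d̪/ (dental), /d/ (alveolar), /ɡ/ (velar), /ɢ/ (uvular).
Gaps, from front to back: dental lacks voiceless (/t̪/); alveolar lacks voiceless (/t/); velar lacks voiceless (/k/).

/t̪/, /t/, /k/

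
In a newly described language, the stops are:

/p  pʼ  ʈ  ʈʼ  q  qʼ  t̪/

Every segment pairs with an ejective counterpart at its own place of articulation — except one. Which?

Bilabial: /p/ ~ /pʼ/
Retroflex: /ʈ/ ~ /ʈʼ/
Uvular: /q/ ~ /qʼ/
Dental: only /t̪/ (plain); no ejective partner.
So /t̪/ is the unpaired segment.

/t̪/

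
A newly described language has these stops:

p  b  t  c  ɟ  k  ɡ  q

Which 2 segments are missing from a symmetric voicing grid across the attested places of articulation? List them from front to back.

bilabial: voiceless /p/, voiced /b/.
alveolar: voiceless /t/, voiced —.
palatal: voiceless /c/, voiced /ɟ/.
velar: voiceless /k/, voiced /ɡ/.
uvular: voiceless /q/, voiced —.
Gaps, from front to back: alveolar lacks voiced (/d/); uvular lacks voiced (/ɢ/).

/d/, /ɢ/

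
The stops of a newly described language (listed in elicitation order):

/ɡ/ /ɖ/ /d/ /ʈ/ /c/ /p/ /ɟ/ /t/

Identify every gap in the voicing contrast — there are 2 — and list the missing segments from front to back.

place of articulation  voiceless  voiced  
bilabial          p         —       
alveolar          t         d       
retroflex         ʈ         ɖ       
palatal           c         ɟ       
velar             —         ɡ       
Gaps, from front to back: bilabial lacks voiced (/b/); velar lacks voiceless (/k/).

/b/, /k/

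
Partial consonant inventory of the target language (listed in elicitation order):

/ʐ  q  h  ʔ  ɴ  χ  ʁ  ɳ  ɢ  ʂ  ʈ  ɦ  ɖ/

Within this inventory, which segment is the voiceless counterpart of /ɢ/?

/ɢ/ is a voiced uvular stop.
The voiceless counterpart is a voiceless uvular stop — in this inventory, /q/.

/q/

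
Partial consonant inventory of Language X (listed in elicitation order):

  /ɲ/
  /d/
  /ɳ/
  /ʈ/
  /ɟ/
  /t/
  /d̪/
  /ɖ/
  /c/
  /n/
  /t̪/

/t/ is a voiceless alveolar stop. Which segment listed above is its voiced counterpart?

/d/

The voiced counterpart is a voiced alveolar stop — in this inventory, /d/.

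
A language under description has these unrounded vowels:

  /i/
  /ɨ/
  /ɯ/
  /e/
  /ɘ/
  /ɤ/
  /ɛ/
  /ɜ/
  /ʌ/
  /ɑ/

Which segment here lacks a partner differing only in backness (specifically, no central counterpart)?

/ɑ/

High: /i/ ~ /ɨ/ ~ /ɯ/
High-mid: /e/ ~ /ɘ/ ~ /ɤ/
Low-mid: /ɛ/ ~ /ɜ/ ~ /ʌ/
Low: only /ɑ/ (back); no central partner.
So /ɑ/ is the unpaired segment.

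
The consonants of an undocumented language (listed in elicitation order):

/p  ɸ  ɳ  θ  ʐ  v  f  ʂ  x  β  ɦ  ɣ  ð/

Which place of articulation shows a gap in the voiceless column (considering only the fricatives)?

glottal

Voiceless: /ɸ/ (bilabial), /f/ (labiodental), /θ/ (dental), /ʂ/ (retroflex), /x/ (velar).
Voiced: /β/ (bilabial), /v/ (labiodental), /ð/ (dental), /ʐ/ (retroflex), /ɣ/ (velar), /ɦ/ (glottal).
Every place of articulation has a voiceless member except glottal, where /h/ would be expected.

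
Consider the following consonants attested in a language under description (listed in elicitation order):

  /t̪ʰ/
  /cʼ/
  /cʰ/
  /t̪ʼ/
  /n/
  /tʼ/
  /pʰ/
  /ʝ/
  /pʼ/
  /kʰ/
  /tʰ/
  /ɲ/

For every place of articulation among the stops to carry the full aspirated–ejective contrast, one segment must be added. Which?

Aspirated: /pʰ/ (bilabial), /t̪ʰ/ (dental), /tʰ/ (alveolar), /cʰ/ (palatal), /kʰ/ (velar).
Ejective: /pʼ/ (bilabial), /t̪ʼ/ (dental), /tʼ/ (alveolar), /cʼ/ (palatal).
The velar row has no ejective member, so the gap is the ejective velar stop /kʼ/.

/kʼ/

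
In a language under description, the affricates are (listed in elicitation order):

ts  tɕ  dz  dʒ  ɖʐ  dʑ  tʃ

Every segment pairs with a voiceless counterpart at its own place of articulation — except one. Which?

/ɖʐ/

Alveolar: /ts/ ~ /dz/
Postalveolar: /tʃ/ ~ /dʒ/
Alveolo-palatal: /tɕ/ ~ /dʑ/
Retroflex: only /ɖʐ/ (voiced); no voiceless partner.
So /ɖʐ/ is the unpaired segment.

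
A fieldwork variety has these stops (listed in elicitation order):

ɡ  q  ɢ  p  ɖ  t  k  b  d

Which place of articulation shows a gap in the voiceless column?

retroflex

place of articulation  voiceless  voiced  
bilabial          p         b       
alveolar          t         d       
retroflex         —         ɖ       
velar             k         ɡ       
uvular            q         ɢ       
Every place of articulation has a voiceless member except retroflex, where /ʈ/ would be expected.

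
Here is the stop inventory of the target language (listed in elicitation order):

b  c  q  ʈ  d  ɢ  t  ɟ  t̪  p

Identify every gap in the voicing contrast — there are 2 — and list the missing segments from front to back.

place of articulation  voiceless  voiced  
bilabial          p         b       
dental            t̪        —       
alveolar          t         d       
retroflex         ʈ         —       
palatal           c         ɟ       
uvular            q         ɢ       
Gaps, from front to back: dental lacks voiced (/d̪/); retroflex lacks voiced (/ɖ/).

/d̪/, /ɖ/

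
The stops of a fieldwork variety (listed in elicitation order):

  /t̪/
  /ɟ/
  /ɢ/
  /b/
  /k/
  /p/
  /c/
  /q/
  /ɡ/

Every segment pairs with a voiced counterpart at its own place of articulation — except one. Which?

/t̪/

Bilabial: /p/ ~ /b/
Palatal: /c/ ~ /ɟ/
Velar: /k/ ~ /ɡ/
Uvular: /q/ ~ /ɢ/
Dental: only /t̪/ (voiceless); no voiced partner.
So /t̪/ is the unpaired segment.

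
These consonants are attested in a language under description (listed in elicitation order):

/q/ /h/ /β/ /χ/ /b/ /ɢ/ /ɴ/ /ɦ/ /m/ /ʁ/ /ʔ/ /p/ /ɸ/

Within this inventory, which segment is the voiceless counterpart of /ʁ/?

/ʁ/ is a voiced uvular fricative.
The voiceless counterpart is a voiceless uvular fricative — in this inventory, /χ/.

/χ/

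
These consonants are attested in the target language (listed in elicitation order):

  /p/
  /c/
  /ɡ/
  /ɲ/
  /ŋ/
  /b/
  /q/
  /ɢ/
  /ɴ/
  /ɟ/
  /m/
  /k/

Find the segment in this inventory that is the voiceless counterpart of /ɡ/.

/ɡ/ is a voiced velar stop.
The voiceless counterpart is a voiceless velar stop — in this inventory, /k/.

/k/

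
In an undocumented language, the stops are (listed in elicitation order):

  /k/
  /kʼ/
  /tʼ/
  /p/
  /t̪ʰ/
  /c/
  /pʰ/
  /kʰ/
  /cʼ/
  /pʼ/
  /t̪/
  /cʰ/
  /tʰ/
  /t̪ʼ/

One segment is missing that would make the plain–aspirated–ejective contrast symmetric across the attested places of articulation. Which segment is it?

bilabial: plain /p/, aspirated /pʰ/, ejective /pʼ/.
dental: plain /t̪/, aspirated /t̪ʰ/, ejective /t̪ʼ/.
alveolar: plain —, aspirated /tʰ/, ejective /tʼ/.
palatal: plain /c/, aspirated /cʰ/, ejective /cʼ/.
velar: plain /k/, aspirated /kʰ/, ejective /kʼ/.
The alveolar row has no plain member, so the gap is the plain alveolar stop /t/.

/t/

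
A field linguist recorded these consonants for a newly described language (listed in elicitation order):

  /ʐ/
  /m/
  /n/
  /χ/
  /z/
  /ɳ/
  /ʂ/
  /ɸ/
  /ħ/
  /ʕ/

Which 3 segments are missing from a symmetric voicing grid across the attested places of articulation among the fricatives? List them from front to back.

Voiceless: /ɸ/ (bilabial), /ʂ/ (retroflex), /χ/ (uvular), /ħ/ (pharyngeal).
Voiced: /z/ (alveolar), /ʐ/ (retroflex), /ʕ/ (pharyngeal).
Gaps, from front to back: bilabial lacks voiced (/β/); alveolar lacks voiceless (/s/); uvular lacks voiced (/ʁ/).

/β/, /s/, /ʁ/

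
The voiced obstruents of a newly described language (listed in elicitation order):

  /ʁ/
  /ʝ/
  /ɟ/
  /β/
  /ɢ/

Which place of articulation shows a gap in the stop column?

bilabial: stop —, fricative /β/.
palatal: stop /ɟ/, fricative /ʝ/.
uvular: stop /ɢ/, fricative /ʁ/.
Every place of articulation has a stop member except bilabial, where /b/ would be expected.

bilabial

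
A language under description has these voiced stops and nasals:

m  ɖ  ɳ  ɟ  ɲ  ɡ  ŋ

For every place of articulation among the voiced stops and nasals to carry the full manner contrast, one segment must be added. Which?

bilabial: oral stop —, nasal /m/.
retroflex: oral stop /ɖ/, nasal /ɳ/.
palatal: oral stop /ɟ/, nasal /ɲ/.
velar: oral stop /ɡ/, nasal /ŋ/.
The bilabial row has no oral stop member, so the gap is the bilabial oral stop /b/.

/b/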